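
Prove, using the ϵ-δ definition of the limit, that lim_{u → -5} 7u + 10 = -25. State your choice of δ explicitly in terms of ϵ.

δ = ϵ/7

Let ϵ > 0 be given. We need δ > 0 so that 0 < |u + 5| < δ implies |(7u + 10) + 25| < ϵ.
Since (7u + 10) + 25 = 7(u + 5), we have |(7u + 10) + 25| = 7|u + 5|.
So 7|u + 5| < ϵ exactly when |u + 5| < ϵ/7.
Choosing δ = ϵ/7 gives |(7u + 10) + 25| = 7|u + 5| < ϵ whenever |u + 5| < δ.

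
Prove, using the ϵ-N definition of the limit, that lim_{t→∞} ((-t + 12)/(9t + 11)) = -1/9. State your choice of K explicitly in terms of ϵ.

Suppose ϵ > 0. We seek K > 0 such that t > K implies |(-t + 12)/(9t + 11) + 1/9| < ϵ.
(-t + 12)/(9t + 11) + 1/9 = (9(-t + 12) − (-1)(9t + 11)) / (9(9t + 11)) = 119/(9(9t + 11)).
For t > 0 we have 9t + 11 > 9t, so |(-t + 12)/(9t + 11) + 1/9| = 119/(9(9t + 11)) < 119/(9·9t) = (119/81)/t.
Thus |(-t + 12)/(9t + 11) + 1/9| < ϵ whenever t > (119/81)/ϵ.
Take K = (119/81)/ϵ. If t > K then |(-t + 12)/(9t + 11) + 1/9| < (119/81)/t < ϵ.

K = (119/81)/ϵ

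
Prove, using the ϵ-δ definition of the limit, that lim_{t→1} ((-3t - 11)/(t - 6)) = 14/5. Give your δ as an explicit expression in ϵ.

δ = min(5/2, (25/58)ϵ)

Let ϵ > 0. We want δ > 0 with 0 < |t − 1| < δ ⇒ |(-3t - 11)/(t - 6) − (14/5)| < ϵ.
Combining over a common denominator, (-3t - 11)/(t - 6) − (14/5) = [(-3t - 11)·(-5) − (-14)·(t - 6)] / [(-5)·(t - 6)] = 29(t − 1) / ((-5)(t - 6)).
So |(-3t - 11)/(t - 6) − (14/5)| = 29|t − 1| / (5·|t − 6|).
Restrict δ ≤ 5/2. Then |t − 1| < 5/2 gives |t − 6| = |(t − 1) + (-5)| ≥ 5 − 5/2 = 5/2.
Hence |(-3t - 11)/(t - 6) − (14/5)| < 29|t − 1|/(5·(5/2)) = (58/25)|t − 1|, which is < ϵ once |t − 1| < (25/58)ϵ.
Take δ = min(5/2, (25/58)ϵ). Then 0 < |t − 1| < δ forces both bounds, so |(-3t - 11)/(t - 6) − (14/5)| < ϵ.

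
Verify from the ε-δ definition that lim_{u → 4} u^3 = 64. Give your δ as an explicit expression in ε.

δ = min(1, ε/61)

Let ε > 0. We seek δ > 0 with 0 < |u − 4| < δ ⇒ |u^3 − 64| < ε.
Factor: u^3 − 64 = (u − 4)(u^2 + 4u + 16), so |u^3 − 64| = |u − 4|·|u^2 + 4u + 16|.
Restrict δ ≤ 1. Then |u − 4| < 1 gives |u| < 5, so by the triangle inequality |u^2 + 4u + 16| ≤ 5^2 + 4·5 + 16 = 61.
Hence |u^3 − 64| ≤ 61|u − 4|, which is < ε once |u − 4| < ε/61.
Take δ = min(1, ε/61). If 0 < |u − 4| < δ then both bounds hold and |u^3 − 64| ≤ 61|u − 4| < 61·(ε/61) = ε.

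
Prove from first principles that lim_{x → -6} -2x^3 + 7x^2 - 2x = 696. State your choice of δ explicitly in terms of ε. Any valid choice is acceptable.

δ = min(1, ε/347)

Let ε > 0. We want δ > 0 such that 0 < |x + 6| < δ implies |(-2x^3 + 7x^2 - 2x) − 696| < ε.
(-2x^3 + 7x^2 - 2x) − 696 = -2x^3 + 7x^2 - 2x - 696 = (x + 6)(-2x^2 + 19x - 116).
So |(-2x^3 + 7x^2 - 2x) − 696| = |x + 6|·|-2x^2 + 19x - 116|.
Assume first that |x + 6| < 1, so |x| < 7. Then |-2x^2 + 19x - 116| ≤ 2·7^2 + 19·7 + 116 = 347.
Hence |(-2x^3 + 7x^2 - 2x) − 696| ≤ 347|x + 6| < ε provided |x + 6| < ε/347.
Take δ = min(1, ε/347). Then 0 < |x + 6| < δ gives both |x + 6| < 1 and |x + 6| < ε/347, so |(-2x^3 + 7x^2 - 2x) − 696| < ε.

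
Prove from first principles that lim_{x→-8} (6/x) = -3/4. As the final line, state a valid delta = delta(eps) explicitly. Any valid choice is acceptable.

Let eps > 0 be given. We seek delta > 0 such that 0 < |x + 8| < delta implies |6/x + 3/4| < eps.
|6/x + 3/4| = 6·|-8 − x|/(8·|x|) = 6|x + 8|/(8|x|).
Require delta ≤ 4 so that |x| > 8 − 4 = 4, hence 8|x| > 32.
Then |6/x + 3/4| < 6|x + 8|/32, which is < eps when |x + 8| < (16/3)eps.
Take delta = min(4, (16/3)eps). Then 0 < |x + 8| < delta gives both |x + 8| < 4 and |x + 8| < (16/3)eps, so |6/x + 3/4| < eps.

delta = min(4, (16/3)eps)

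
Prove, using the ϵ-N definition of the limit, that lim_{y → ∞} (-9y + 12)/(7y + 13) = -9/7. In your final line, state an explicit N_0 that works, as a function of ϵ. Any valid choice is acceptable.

N_0 = (201/49)/ϵ

Fix ϵ > 0. We seek N_0 > 0 such that y > N_0 implies |(-9y + 12)/(7y + 13) + 9/7| < ϵ.
(-9y + 12)/(7y + 13) + 9/7 = (7(-9y + 12) − (-9)(7y + 13)) / (7(7y + 13)) = 201/(7(7y + 13)).
For y > 0 we have 7y + 13 > 7y, so |(-9y + 12)/(7y + 13) + 9/7| = 201/(7(7y + 13)) < 201/(7·7y) = (201/49)/y.
Thus |(-9y + 12)/(7y + 13) + 9/7| < ϵ whenever y > (201/49)/ϵ.
Take N_0 = (201/49)/ϵ. If y > N_0 then |(-9y + 12)/(7y + 13) + 9/7| < (201/49)/y < ϵ.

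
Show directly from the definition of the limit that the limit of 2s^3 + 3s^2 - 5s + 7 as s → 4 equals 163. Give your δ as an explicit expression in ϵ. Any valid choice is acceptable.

Fix ϵ > 0. We want δ > 0 such that 0 < |s − 4| < δ implies |(2s^3 + 3s^2 - 5s + 7) − 163| < ϵ.
(2s^3 + 3s^2 - 5s + 7) − 163 = 2s^3 + 3s^2 - 5s - 156 = (s − 4)(2s^2 + 11s + 39).
So |(2s^3 + 3s^2 - 5s + 7) − 163| = |s − 4|·|2s^2 + 11s + 39|.
Assume first that |s − 4| < 2, so |s| < 6. Then |2s^2 + 11s + 39| ≤ 2·6^2 + 11·6 + 39 = 177.
Hence |(2s^3 + 3s^2 - 5s + 7) − 163| ≤ 177|s − 4| < ϵ provided |s − 4| < ϵ/177.
Choosing δ = min(2, ϵ/177) ensures both conditions, hence |(2s^3 + 3s^2 - 5s + 7) − 163| < ϵ.

δ = min(2, ϵ/177)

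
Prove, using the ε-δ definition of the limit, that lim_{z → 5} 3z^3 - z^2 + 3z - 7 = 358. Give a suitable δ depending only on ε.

δ = min(1, ε/265)

Suppose ε > 0. We want δ > 0 such that 0 < |z − 5| < δ implies |(3z^3 - z^2 + 3z - 7) − 358| < ε.
(3z^3 - z^2 + 3z - 7) − 358 = 3z^3 - z^2 + 3z - 365 = (z − 5)(3z^2 + 14z + 73).
So |(3z^3 - z^2 + 3z - 7) − 358| = |z − 5|·|3z^2 + 14z + 73|.
Require δ ≤ 1. Then |z − 5| < 1 gives |z| < 6, and by the triangle inequality |3z^2 + 14z + 73| ≤ 3·6^2 + 14·6 + 73 = 265.
Hence |(3z^3 - z^2 + 3z - 7) − 358| ≤ 265|z − 5| < ε provided |z − 5| < ε/265.
Choosing δ = min(1, ε/265) ensures both conditions, hence |(3z^3 - z^2 + 3z - 7) − 358| < ε.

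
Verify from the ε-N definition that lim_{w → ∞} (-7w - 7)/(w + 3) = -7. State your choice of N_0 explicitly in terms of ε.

Let ε > 0 be given. We seek N_0 > 0 such that w > N_0 implies |(-7w - 7)/(w + 3) + 7| < ε.
(-7w - 7)/(w + 3) + 7 = ((-7w - 7) − (-7)(w + 3)) / ((w + 3)) = 14/((w + 3)).
For w > 0 we have w + 3 > w, so |(-7w - 7)/(w + 3) + 7| = 14/((w + 3)) < 14/(w) = 14/w.
Thus |(-7w - 7)/(w + 3) + 7| < ε whenever w > 14/ε.
Take N_0 = 14/ε. If w > N_0 then |(-7w - 7)/(w + 3) + 7| < 14/w < ε.

N_0 = 14/ε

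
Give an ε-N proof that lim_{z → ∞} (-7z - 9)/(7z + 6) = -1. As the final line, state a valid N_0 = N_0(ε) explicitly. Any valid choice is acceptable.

Fix ε > 0. We seek N_0 > 0 such that z > N_0 implies |(-7z - 9)/(7z + 6) + 1| < ε.
(-7z - 9)/(7z + 6) + 1 = (7(-7z - 9) − (-7)(7z + 6)) / (7(7z + 6)) = -21/(7(7z + 6)).
For z > 0 we have 7z + 6 > 7z, so |(-7z - 9)/(7z + 6) + 1| = 21/(7(7z + 6)) < 21/(7·7z) = (3/7)/z.
Thus |(-7z - 9)/(7z + 6) + 1| < ε whenever z > (3/7)/ε.
Take N_0 = (3/7)/ε. If z > N_0 then |(-7z - 9)/(7z + 6) + 1| < (3/7)/z < ε.

N_0 = (3/7)/ε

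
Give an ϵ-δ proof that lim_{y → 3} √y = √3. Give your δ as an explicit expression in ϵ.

δ = min(3, √3·ϵ)

Suppose ϵ > 0. We want δ > 0 such that 0 < |y − 3| < δ implies |√y − √3| < ϵ.
Rationalise: √y − √3 = (y − 3)/(√y + √3), so |√y − √3| = |y − 3|/(√y + √3).
Restrict δ ≤ 3 so that |y − 3| < 3 forces y > 0, and then √y + √3 > √3.
Hence |√y − √3| < |y − 3|/√3, which is < ϵ once |y − 3| < √3·ϵ.
Take δ = min(3, √3·ϵ). If 0 < |y − 3| < δ then y > 0 and |√y − √3| < |y − 3|/√3 < ϵ.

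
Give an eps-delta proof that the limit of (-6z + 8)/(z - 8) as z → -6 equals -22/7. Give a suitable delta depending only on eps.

delta = min(7, (49/20)eps)

Fix eps > 0. We want delta > 0 with 0 < |z + 6| < delta ⇒ |(-6z + 8)/(z - 8) + 22/7| < eps.
Combining over a common denominator, (-6z + 8)/(z - 8) + 22/7 = [(-6z + 8)·(-14) − 44·(z - 8)] / [(-14)·(z - 8)] = 40(z + 6) / ((-14)(z - 8)).
So |(-6z + 8)/(z - 8) + 22/7| = 40|z + 6| / (14·|z − 8|).
Restrict delta ≤ 7. Then |z + 6| < 7 gives |z − 8| = |(z + 6) + (-14)| ≥ 14 − 7 = 7.
Hence |(-6z + 8)/(z - 8) + 22/7| < 40|z + 6|/(14·7) = (20/49)|z + 6|, which is < eps once |z + 6| < (49/20)eps.
Take delta = min(7, (49/20)eps). Then 0 < |z + 6| < delta forces both bounds, so |(-6z + 8)/(z - 8) + 22/7| < eps.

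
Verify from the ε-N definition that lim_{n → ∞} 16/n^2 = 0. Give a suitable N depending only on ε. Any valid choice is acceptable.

N = (16/ε)^{1/2}

Fix ε > 0. For n ≥ 1, |16/n^2 − 0| = 16/n^2.
16/n^2 < ε ⇔ n^2 > 16/ε ⇔ n > (16/ε)^{1/2}.
Take N = (16/ε)^{1/2}. Then n > N implies 16/n^2 < ε.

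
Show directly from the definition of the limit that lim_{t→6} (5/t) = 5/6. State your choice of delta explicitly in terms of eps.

Let eps > 0. We seek delta > 0 such that 0 < |t − 6| < delta implies |5/t − (5/6)| < eps.
|5/t − (5/6)| = 5·|6 − t|/(6·|t|) = 5|t − 6|/(6|t|).
Restrict delta ≤ 3. Then |t − 6| < 3 gives |t| > 3, so 6|t| > 18.
Then |5/t − (5/6)| < 5|t − 6|/18, which is < eps when |t − 6| < (18/5)eps.
Take delta = min(3, (18/5)eps). Then 0 < |t − 6| < delta gives both |t − 6| < 3 and |t − 6| < (18/5)eps, so |5/t − (5/6)| < eps.

delta = min(3, (18/5)eps)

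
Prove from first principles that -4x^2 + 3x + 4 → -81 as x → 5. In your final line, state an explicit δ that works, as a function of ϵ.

Suppose ϵ > 0. We want δ > 0 such that 0 < |x − 5| < δ implies |(-4x^2 + 3x + 4) + 81| < ϵ.
(-4x^2 + 3x + 4) + 81 = -4x^2 + 3x + 85 = (x − 5)(-4x - 17).
So |(-4x^2 + 3x + 4) + 81| = |x − 5|·|-4x - 17|.
Assume first that |x − 5| < 2, so |x| < 7. Then |-4x - 17| ≤ 4·7 + 17 = 45.
Hence |(-4x^2 + 3x + 4) + 81| ≤ 45|x − 5| < ϵ provided |x − 5| < ϵ/45.
Choosing δ = min(2, ϵ/45) ensures both conditions, hence |(-4x^2 + 3x + 4) + 81| < ϵ.

δ = min(2, ϵ/45)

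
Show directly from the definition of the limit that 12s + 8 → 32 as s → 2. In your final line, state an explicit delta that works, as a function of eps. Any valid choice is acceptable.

delta = eps/12

Suppose eps > 0. We need delta > 0 so that 0 < |s − 2| < delta implies |(12s + 8) − 32| < eps.
|(12s + 8) − 32| = |12s - 24| = 12|s − 2|.
Thus it suffices that |s − 2| < eps/12.
Take delta = eps/12. If 0 < |s − 2| < delta then |(12s + 8) − 32| = 12|s − 2| < 12·(eps/12) = eps.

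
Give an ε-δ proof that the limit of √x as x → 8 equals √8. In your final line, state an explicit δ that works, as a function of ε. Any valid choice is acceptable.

Let ε > 0 be given. We want δ > 0 such that 0 < |x − 8| < δ implies |√x − √8| < ε.
Rationalise: √x − √8 = (x − 8)/(√x + √8), so |√x − √8| = |x − 8|/(√x + √8).
Restrict δ ≤ 8 so that |x − 8| < 8 forces x > 0, and then √x + √8 > √8.
Hence |√x − √8| < |x − 8|/√8, which is < ε once |x − 8| < √8·ε.
Take δ = min(8, √8·ε). If 0 < |x − 8| < δ then x > 0 and |√x − √8| < |x − 8|/√8 < ε.

δ = min(8, √8·ε)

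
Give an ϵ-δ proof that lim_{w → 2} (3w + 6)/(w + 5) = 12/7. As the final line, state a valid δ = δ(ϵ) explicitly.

Suppose ϵ > 0. We want δ > 0 with 0 < |w − 2| < δ ⇒ |(3w + 6)/(w + 5) − (12/7)| < ϵ.
Combining over a common denominator, (3w + 6)/(w + 5) − (12/7) = [(3w + 6)·7 − 12·(w + 5)] / [7·(w + 5)] = 9(w − 2) / (7(w + 5)).
So |(3w + 6)/(w + 5) − (12/7)| = 9|w − 2| / (7·|w + 5|).
Restrict δ ≤ 7/2. Then |w − 2| < 7/2 gives |w + 5| = |(w − 2) + 7| ≥ 7 − 7/2 = 7/2.
Hence |(3w + 6)/(w + 5) − (12/7)| < 9|w − 2|/(7·(7/2)) = (18/49)|w − 2|, which is < ϵ once |w − 2| < (49/18)ϵ.
Take δ = min(7/2, (49/18)ϵ). Then 0 < |w − 2| < δ forces both bounds, so |(3w + 6)/(w + 5) − (12/7)| < ϵ.

δ = min(7/2, (49/18)ϵ)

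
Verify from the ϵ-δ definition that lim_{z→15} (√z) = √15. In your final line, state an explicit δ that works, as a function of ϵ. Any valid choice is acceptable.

Fix ϵ > 0. We want δ > 0 such that 0 < |z − 15| < δ implies |√z − √15| < ϵ.
Multiplying by the conjugate, |√z − √15| = |z − 15|/(√z + √15).
Restrict δ ≤ 15 so that |z − 15| < 15 forces z > 0, and then √z + √15 > √15.
Hence |√z − √15| < |z − 15|/√15, which is < ϵ once |z − 15| < √15·ϵ.
Take δ = min(15, √15·ϵ). If 0 < |z − 15| < δ then z > 0 and |√z − √15| < |z − 15|/√15 < ϵ.

δ = min(15, √15·ϵ)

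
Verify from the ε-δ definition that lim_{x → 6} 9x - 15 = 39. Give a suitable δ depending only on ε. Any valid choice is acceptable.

δ = ε/9

Let ε > 0 be given. We need δ > 0 so that 0 < |x − 6| < δ implies |(9x - 15) − 39| < ε.
Since (9x - 15) − 39 = 9(x − 6), we have |(9x - 15) − 39| = 9|x − 6|.
So 9|x − 6| < ε exactly when |x − 6| < ε/9.
Choosing δ = ε/9 gives |(9x - 15) − 39| = 9|x − 6| < ε whenever |x − 6| < δ.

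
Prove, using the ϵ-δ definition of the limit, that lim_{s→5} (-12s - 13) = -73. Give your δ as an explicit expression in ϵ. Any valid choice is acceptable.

δ = ϵ/12

Suppose ϵ > 0. We need δ > 0 so that 0 < |s − 5| < δ implies |(-12s - 13) + 73| < ϵ.
|(-12s - 13) + 73| = |-12s + 60| = 12|s − 5|.
So 12|s − 5| < ϵ exactly when |s − 5| < ϵ/12.
Take δ = ϵ/12. If 0 < |s − 5| < δ then |(-12s - 13) + 73| = 12|s − 5| < 12·(ϵ/12) = ϵ.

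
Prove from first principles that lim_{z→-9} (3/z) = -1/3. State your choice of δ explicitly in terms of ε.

δ = min(9/2, (27/2)ε)

Let ε > 0 be given. We seek δ > 0 such that 0 < |z + 9| < δ implies |3/z + 1/3| < ε.
|3/z + 1/3| = 3·|-9 − z|/(9·|z|) = 3|z + 9|/(9|z|).
Restrict δ ≤ 9/2. Then |z + 9| < 9/2 gives |z| > 9/2, so 9|z| > 81/2.
Then |3/z + 1/3| < 3|z + 9|/(81/2), which is < ε when |z + 9| < (27/2)ε.
Take δ = min(9/2, (27/2)ε). Then 0 < |z + 9| < δ gives both |z + 9| < 9/2 and |z + 9| < (27/2)ε, so |3/z + 1/3| < ε.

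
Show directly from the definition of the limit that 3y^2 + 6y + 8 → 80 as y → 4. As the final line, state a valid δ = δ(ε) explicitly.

δ = min(1, ε/33)

Let ε > 0. We want δ > 0 such that 0 < |y − 4| < δ implies |(3y^2 + 6y + 8) − 80| < ε.
(3y^2 + 6y + 8) − 80 = 3y^2 + 6y - 72 = (y − 4)(3y + 18).
So |(3y^2 + 6y + 8) − 80| = |y − 4|·|3y + 18|.
Assume first that |y − 4| < 1, so |y| < 5. Then |3y + 18| ≤ 3·5 + 18 = 33.
Hence |(3y^2 + 6y + 8) − 80| ≤ 33|y − 4| < ε provided |y − 4| < ε/33.
Choosing δ = min(1, ε/33) ensures both conditions, hence |(3y^2 + 6y + 8) − 80| < ε.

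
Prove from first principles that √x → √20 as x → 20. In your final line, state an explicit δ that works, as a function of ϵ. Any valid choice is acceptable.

Fix ϵ > 0. We want δ > 0 such that 0 < |x − 20| < δ implies |√x − √20| < ϵ.
Rationalise: √x − √20 = (x − 20)/(√x + √20), so |√x − √20| = |x − 20|/(√x + √20).
Restrict δ ≤ 20 so that |x − 20| < 20 forces x > 0, and then √x + √20 > √20.
Hence |√x − √20| < |x − 20|/√20, which is < ϵ once |x − 20| < √20·ϵ.
Take δ = min(20, √20·ϵ). If 0 < |x − 20| < δ then x > 0 and |√x − √20| < |x − 20|/√20 < ϵ.

δ = min(20, √20·ϵ)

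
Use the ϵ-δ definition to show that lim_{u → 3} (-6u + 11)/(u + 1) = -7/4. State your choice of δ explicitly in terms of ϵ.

δ = min(2, (8/17)ϵ)

Fix ϵ > 0. We want δ > 0 with 0 < |u − 3| < δ ⇒ |(-6u + 11)/(u + 1) + 7/4| < ϵ.
Combining over a common denominator, (-6u + 11)/(u + 1) + 7/4 = [(-6u + 11)·4 − (-7)·(u + 1)] / [4·(u + 1)] = -17(u − 3) / (4(u + 1)).
So |(-6u + 11)/(u + 1) + 7/4| = 17|u − 3| / (4·|u + 1|).
Require δ ≤ 2, so |u + 1| ≥ |4| − |u − 3| > 4 − 2 = 2.
Hence |(-6u + 11)/(u + 1) + 7/4| < 17|u − 3|/(4·2) = (17/8)|u − 3|, which is < ϵ once |u − 3| < (8/17)ϵ.
Take δ = min(2, (8/17)ϵ). Then 0 < |u − 3| < δ forces both bounds, so |(-6u + 11)/(u + 1) + 7/4| < ϵ.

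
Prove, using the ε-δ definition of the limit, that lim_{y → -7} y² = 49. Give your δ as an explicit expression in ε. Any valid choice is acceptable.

δ = min(1, ε/15)

Let ε > 0 be given. We seek δ > 0 with 0 < |y + 7| < δ ⇒ |y² − 49| < ε.
Factor: y² − 49 = (y + 7)(y - 7), so |y² − 49| = |y + 7|·|y - 7|.
Impose δ ≤ 1 so that |y| < 8; then |y - 7| ≤ 15.
Hence |y² − 49| ≤ 15|y + 7|, which is < ε once |y + 7| < ε/15.
Take δ = min(1, ε/15). If 0 < |y + 7| < δ then both bounds hold and |y² − 49| ≤ 15|y + 7| < 15·(ε/15) = ε.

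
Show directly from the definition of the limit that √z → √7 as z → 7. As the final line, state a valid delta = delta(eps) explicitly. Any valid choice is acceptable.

Let eps > 0 be given. We want delta > 0 such that 0 < |z − 7| < delta implies |√z − √7| < eps.
Rationalise: √z − √7 = (z − 7)/(√z + √7), so |√z − √7| = |z − 7|/(√z + √7).
Restrict delta ≤ 7 so that |z − 7| < 7 forces z > 0, and then √z + √7 > √7.
Hence |√z − √7| < |z − 7|/√7, which is < eps once |z − 7| < √7·eps.
Take delta = min(7, √7·eps). If 0 < |z − 7| < delta then z > 0 and |√z − √7| < |z − 7|/√7 < eps.

delta = min(7, √7·eps)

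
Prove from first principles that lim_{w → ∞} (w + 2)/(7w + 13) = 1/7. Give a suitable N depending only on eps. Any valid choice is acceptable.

N = (1/49)/eps

Let eps > 0 be given. We seek N > 0 such that w > N implies |(w + 2)/(7w + 13) − (1/7)| < eps.
(w + 2)/(7w + 13) − (1/7) = (7(w + 2) − (7w + 13)) / (7(7w + 13)) = 1/(7(7w + 13)).
For w > 0 we have 7w + 13 > 7w, so |(w + 2)/(7w + 13) − (1/7)| = 1/(7(7w + 13)) < 1/(7·7w) = (1/49)/w.
Thus |(w + 2)/(7w + 13) − (1/7)| < eps whenever w > (1/49)/eps.
Take N = (1/49)/eps. If w > N then |(w + 2)/(7w + 13) − (1/7)| < (1/49)/w < eps.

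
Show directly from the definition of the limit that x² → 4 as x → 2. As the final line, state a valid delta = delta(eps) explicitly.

delta = min(1, eps/5)

Let eps > 0. We seek delta > 0 with 0 < |x − 2| < delta ⇒ |x² − 4| < eps.
Factor: x² − 4 = (x − 2)(x + 2), so |x² − 4| = |x − 2|·|x + 2|.
Impose delta ≤ 1 so that |x| < 3; then |x + 2| ≤ 5.
Hence |x² − 4| ≤ 5|x − 2|, which is < eps once |x − 2| < eps/5.
Take delta = min(1, eps/5). If 0 < |x − 2| < delta then both bounds hold and |x² − 4| ≤ 5|x − 2| < 5·(eps/5) = eps.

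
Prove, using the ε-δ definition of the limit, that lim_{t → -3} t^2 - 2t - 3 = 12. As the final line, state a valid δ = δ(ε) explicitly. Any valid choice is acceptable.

δ = min(2, ε/10)

Let ε > 0 be given. We want δ > 0 such that 0 < |t + 3| < δ implies |(t^2 - 2t - 3) − 12| < ε.
(t^2 - 2t - 3) − 12 = t^2 - 2t - 15 = (t + 3)(t - 5).
So |(t^2 - 2t - 3) − 12| = |t + 3|·|t - 5|.
Require δ ≤ 2. Then |t + 3| < 2 gives |t| < 5, and by the triangle inequality |t - 5| ≤ 5 + 5 = 10.
Hence |(t^2 - 2t - 3) − 12| ≤ 10|t + 3| < ε provided |t + 3| < ε/10.
Take δ = min(2, ε/10). Then 0 < |t + 3| < δ gives both |t + 3| < 2 and |t + 3| < ε/10, so |(t^2 - 2t - 3) − 12| < ε.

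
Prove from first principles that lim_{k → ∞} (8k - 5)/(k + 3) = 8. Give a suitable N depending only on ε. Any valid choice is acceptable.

Let ε > 0. For k ≥ 1, |(8k - 5)/(k + 3) − 8| = |-29|/((k + 3)) = 29/((k + 3)).
Since k + 3 ≥ k for k ≥ 1, this is ≤ 29/(k) = 29/k.
So |(8k - 5)/(k + 3) − 8| < ε whenever k > 29/ε.
Take N = 29/ε. If k > N then |(8k - 5)/(k + 3) − 8| ≤ 29/k < ε.

N = 29/ε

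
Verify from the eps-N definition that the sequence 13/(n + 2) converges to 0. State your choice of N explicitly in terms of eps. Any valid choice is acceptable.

Fix eps > 0. For n ≥ 1, |13/(n + 2) − 0| = 13/(n + 2) ≤ 13/n.
We need 13/n < eps, i.e. n > 13/eps.
Take N = 13/eps. If n > N then |13/(n + 2)| ≤ 13/n < eps.

N = 13/eps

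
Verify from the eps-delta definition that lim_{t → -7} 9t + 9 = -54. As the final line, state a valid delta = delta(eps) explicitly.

Fix eps > 0. We need delta > 0 so that 0 < |t + 7| < delta implies |(9t + 9) + 54| < eps.
|(9t + 9) + 54| = |9t + 63| = 9|t + 7|.
Thus it suffices that |t + 7| < eps/9.
Take delta = eps/9. If 0 < |t + 7| < delta then |(9t + 9) + 54| = 9|t + 7| < 9·(eps/9) = eps.

delta = eps/9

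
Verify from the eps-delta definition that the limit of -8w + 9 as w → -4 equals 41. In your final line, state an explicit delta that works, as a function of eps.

Let eps > 0 be given. We need delta > 0 so that 0 < |w + 4| < delta implies |(-8w + 9) − 41| < eps.
Since (-8w + 9) − 41 = -8(w + 4), we have |(-8w + 9) − 41| = 8|w + 4|.
So 8|w + 4| < eps exactly when |w + 4| < eps/8.
Take delta = eps/8. If 0 < |w + 4| < delta then |(-8w + 9) − 41| = 8|w + 4| < 8·(eps/8) = eps.

delta = eps/8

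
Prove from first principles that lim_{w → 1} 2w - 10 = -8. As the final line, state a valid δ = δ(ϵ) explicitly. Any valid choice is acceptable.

Suppose ϵ > 0. We need δ > 0 so that 0 < |w − 1| < δ implies |(2w - 10) + 8| < ϵ.
|(2w - 10) + 8| = |2w - 2| = 2|w − 1|.
Thus it suffices that |w − 1| < ϵ/2.
Choosing δ = ϵ/2 gives |(2w - 10) + 8| = 2|w − 1| < ϵ whenever |w − 1| < δ.

δ = ϵ/2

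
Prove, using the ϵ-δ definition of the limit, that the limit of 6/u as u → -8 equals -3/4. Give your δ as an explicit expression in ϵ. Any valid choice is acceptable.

Let ϵ > 0 be given. We seek δ > 0 such that 0 < |u + 8| < δ implies |6/u + 3/4| < ϵ.
|6/u + 3/4| = 6·|-8 − u|/(8·|u|) = 6|u + 8|/(8|u|).
Restrict δ ≤ 4. Then |u + 8| < 4 gives |u| > 4, so 8|u| > 32.
Then |6/u + 3/4| < 6|u + 8|/32, which is < ϵ when |u + 8| < (16/3)ϵ.
Take δ = min(4, (16/3)ϵ). Then 0 < |u + 8| < δ gives both |u + 8| < 4 and |u + 8| < (16/3)ϵ, so |6/u + 3/4| < ϵ.

δ = min(4, (16/3)ϵ)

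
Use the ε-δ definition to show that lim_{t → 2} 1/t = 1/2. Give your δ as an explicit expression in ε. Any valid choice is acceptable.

Suppose ε > 0. We seek δ > 0 such that 0 < |t − 2| < δ implies |1/t − (1/2)| < ε.
|1/t − (1/2)| = |2 − t|/(2·|t|) = |t − 2|/(2|t|).
Require δ ≤ 1 so that |t| > 2 − 1 = 1, hence 2|t| > 2.
Then |1/t − (1/2)| < |t − 2|/2, which is < ε when |t − 2| < 2ε.
Take δ = min(1, 2ε). Then 0 < |t − 2| < δ gives both |t − 2| < 1 and |t − 2| < 2ε, so |1/t − (1/2)| < ε.

δ = min(1, 2ε)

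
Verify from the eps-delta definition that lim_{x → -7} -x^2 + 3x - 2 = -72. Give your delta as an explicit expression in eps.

Let eps > 0. We want delta > 0 such that 0 < |x + 7| < delta implies |(-x^2 + 3x - 2) + 72| < eps.
(-x^2 + 3x - 2) + 72 = -x^2 + 3x + 70 = (x + 7)(-x + 10).
So |(-x^2 + 3x - 2) + 72| = |x + 7|·|-x + 10|.
Assume first that |x + 7| < 1, so |x| < 8. Then |-x + 10| ≤ 8 + 10 = 18.
Hence |(-x^2 + 3x - 2) + 72| ≤ 18|x + 7| < eps provided |x + 7| < eps/18.
Choosing delta = min(1, eps/18) ensures both conditions, hence |(-x^2 + 3x - 2) + 72| < eps.

delta = min(1, eps/18)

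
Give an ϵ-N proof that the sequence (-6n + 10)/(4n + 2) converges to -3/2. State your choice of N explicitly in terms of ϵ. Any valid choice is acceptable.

N = (13/4)/ϵ

Let ϵ > 0. For n ≥ 1, |(-6n + 10)/(4n + 2) + 3/2| = |52|/(4(4n + 2)) = 52/(4(4n + 2)).
Since 4n + 2 ≥ 4n for n ≥ 1, this is ≤ 52/(4·4n) = (13/4)/n.
So |(-6n + 10)/(4n + 2) + 3/2| < ϵ whenever n > (13/4)/ϵ.
Take N = (13/4)/ϵ. If n > N then |(-6n + 10)/(4n + 2) + 3/2| ≤ (13/4)/n < ϵ.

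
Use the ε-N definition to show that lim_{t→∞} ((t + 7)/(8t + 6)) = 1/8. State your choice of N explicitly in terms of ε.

N = (25/32)/ε

Fix ε > 0. We seek N > 0 such that t > N implies |(t + 7)/(8t + 6) − (1/8)| < ε.
(t + 7)/(8t + 6) − (1/8) = (8(t + 7) − (8t + 6)) / (8(8t + 6)) = 50/(8(8t + 6)).
For t > 0 we have 8t + 6 > 8t, so |(t + 7)/(8t + 6) − (1/8)| = 50/(8(8t + 6)) < 50/(8·8t) = (25/32)/t.
Thus |(t + 7)/(8t + 6) − (1/8)| < ε whenever t > (25/32)/ε.
Take N = (25/32)/ε. If t > N then |(t + 7)/(8t + 6) − (1/8)| < (25/32)/t < ε.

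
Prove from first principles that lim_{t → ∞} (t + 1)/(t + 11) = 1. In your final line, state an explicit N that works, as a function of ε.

N = 10/ε

Suppose ε > 0. We seek N > 0 such that t > N implies |(t + 1)/(t + 11) − 1| < ε.
(t + 1)/(t + 11) − 1 = ((t + 1) − (t + 11)) / ((t + 11)) = -10/((t + 11)).
For t > 0 we have t + 11 > t, so |(t + 1)/(t + 11) − 1| = 10/((t + 11)) < 10/(t) = 10/t.
Thus |(t + 1)/(t + 11) − 1| < ε whenever t > 10/ε.
Take N = 10/ε. If t > N then |(t + 1)/(t + 11) − 1| < 10/t < ε.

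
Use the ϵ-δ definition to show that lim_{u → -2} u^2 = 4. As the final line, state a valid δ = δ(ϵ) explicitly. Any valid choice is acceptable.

δ = min(1, ϵ/5)

Let ϵ > 0. We seek δ > 0 with 0 < |u + 2| < δ ⇒ |u^2 − 4| < ϵ.
Factor: u^2 − 4 = (u + 2)(u - 2), so |u^2 − 4| = |u + 2|·|u - 2|.
Impose δ ≤ 1 so that |u| < 3; then |u - 2| ≤ 5.
Hence |u^2 − 4| ≤ 5|u + 2|, which is < ϵ once |u + 2| < ϵ/5.
Take δ = min(1, ϵ/5). If 0 < |u + 2| < δ then both bounds hold and |u^2 − 4| ≤ 5|u + 2| < 5·(ϵ/5) = ϵ.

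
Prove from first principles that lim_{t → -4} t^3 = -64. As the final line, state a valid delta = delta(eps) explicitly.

delta = min(2, eps/76)

Suppose eps > 0. We seek delta > 0 with 0 < |t + 4| < delta ⇒ |t^3 + 64| < eps.
Factor: t^3 + 64 = (t + 4)(t^2 - 4t + 16), so |t^3 + 64| = |t + 4|·|t^2 - 4t + 16|.
Restrict delta ≤ 2. Then |t + 4| < 2 gives |t| < 6, so by the triangle inequality |t^2 - 4t + 16| ≤ 6^2 + 4·6 + 16 = 76.
Hence |t^3 + 64| ≤ 76|t + 4|, which is < eps once |t + 4| < eps/76.
Take delta = min(2, eps/76). If 0 < |t + 4| < delta then both bounds hold and |t^3 + 64| ≤ 76|t + 4| < 76·(eps/76) = eps.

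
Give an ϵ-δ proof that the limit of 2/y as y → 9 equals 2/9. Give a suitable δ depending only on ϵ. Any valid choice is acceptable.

Suppose ϵ > 0. We seek δ > 0 such that 0 < |y − 9| < δ implies |2/y − (2/9)| < ϵ.
|2/y − (2/9)| = 2·|9 − y|/(9·|y|) = 2|y − 9|/(9|y|).
Require δ ≤ 9/2 so that |y| > 9 − 9/2 = 9/2, hence 9|y| > 81/2.
Then |2/y − (2/9)| < 2|y − 9|/(81/2), which is < ϵ when |y − 9| < (81/4)ϵ.
Take δ = min(9/2, (81/4)ϵ). Then 0 < |y − 9| < δ gives both |y − 9| < 9/2 and |y − 9| < (81/4)ϵ, so |2/y − (2/9)| < ϵ.

δ = min(9/2, (81/4)ϵ)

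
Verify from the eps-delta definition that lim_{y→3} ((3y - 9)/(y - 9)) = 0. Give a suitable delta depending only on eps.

delta = min(3, eps)

Suppose eps > 0. We want delta > 0 with 0 < |y − 3| < delta ⇒ |(3y - 9)/(y - 9) − 0| < eps.
Combining over a common denominator, (3y - 9)/(y - 9) − 0 = [(3y - 9)·(-6) − 0·(y - 9)] / [(-6)·(y - 9)] = -18(y − 3) / ((-6)(y - 9)).
So |(3y - 9)/(y - 9) − 0| = 18|y − 3| / (6·|y − 9|).
Restrict delta ≤ 3. Then |y − 3| < 3 gives |y − 9| = |(y − 3) + (-6)| ≥ 6 − 3 = 3.
Hence |(3y - 9)/(y - 9) − 0| < 18|y − 3|/(6·3) = |y − 3|, which is < eps once |y − 3| < eps.
Take delta = min(3, eps). Then 0 < |y − 3| < delta forces both bounds, so |(3y - 9)/(y - 9) − 0| < eps.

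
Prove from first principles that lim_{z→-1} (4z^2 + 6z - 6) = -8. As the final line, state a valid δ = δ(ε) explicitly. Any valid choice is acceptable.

δ = min(1, ε/10)

Let ε > 0 be given. We want δ > 0 such that 0 < |z + 1| < δ implies |(4z^2 + 6z - 6) + 8| < ε.
(4z^2 + 6z - 6) + 8 = 4z^2 + 6z + 2 = (z + 1)(4z + 2).
So |(4z^2 + 6z - 6) + 8| = |z + 1|·|4z + 2|.
Assume first that |z + 1| < 1, so |z| < 2. Then |4z + 2| ≤ 4·2 + 2 = 10.
Hence |(4z^2 + 6z - 6) + 8| ≤ 10|z + 1| < ε provided |z + 1| < ε/10.
Choosing δ = min(1, ε/10) ensures both conditions, hence |(4z^2 + 6z - 6) + 8| < ε.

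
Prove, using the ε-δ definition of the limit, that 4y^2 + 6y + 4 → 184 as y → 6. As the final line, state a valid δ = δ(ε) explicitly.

δ = min(2, ε/62)

Let ε > 0. We want δ > 0 such that 0 < |y − 6| < δ implies |(4y^2 + 6y + 4) − 184| < ε.
(4y^2 + 6y + 4) − 184 = 4y^2 + 6y - 180 = (y − 6)(4y + 30).
So |(4y^2 + 6y + 4) − 184| = |y − 6|·|4y + 30|.
Require δ ≤ 2. Then |y − 6| < 2 gives |y| < 8, and by the triangle inequality |4y + 30| ≤ 4·8 + 30 = 62.
Hence |(4y^2 + 6y + 4) − 184| ≤ 62|y − 6| < ε provided |y − 6| < ε/62.
Choosing δ = min(2, ε/62) ensures both conditions, hence |(4y^2 + 6y + 4) − 184| < ε.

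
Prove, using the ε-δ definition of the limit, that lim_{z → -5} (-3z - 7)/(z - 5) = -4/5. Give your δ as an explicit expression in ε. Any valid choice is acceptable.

δ = min(5, (25/11)ε)

Let ε > 0. We want δ > 0 with 0 < |z + 5| < δ ⇒ |(-3z - 7)/(z - 5) + 4/5| < ε.
Combining over a common denominator, (-3z - 7)/(z - 5) + 4/5 = [(-3z - 7)·(-10) − 8·(z - 5)] / [(-10)·(z - 5)] = 22(z + 5) / ((-10)(z - 5)).
So |(-3z - 7)/(z - 5) + 4/5| = 22|z + 5| / (10·|z − 5|).
Require δ ≤ 5, so |z − 5| ≥ |-10| − |z + 5| > 10 − 5 = 5.
Hence |(-3z - 7)/(z - 5) + 4/5| < 22|z + 5|/(10·5) = (11/25)|z + 5|, which is < ε once |z + 5| < (25/11)ε.
Take δ = min(5, (25/11)ε). Then 0 < |z + 5| < δ forces both bounds, so |(-3z - 7)/(z - 5) + 4/5| < ε.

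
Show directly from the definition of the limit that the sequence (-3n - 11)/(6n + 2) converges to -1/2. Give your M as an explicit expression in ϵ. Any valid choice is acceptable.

M = (5/3)/ϵ

Let ϵ > 0 be given. For n ≥ 1, |(-3n - 11)/(6n + 2) + 1/2| = |-60|/(6(6n + 2)) = 60/(6(6n + 2)).
Since 6n + 2 ≥ 6n for n ≥ 1, this is ≤ 60/(6·6n) = (5/3)/n.
So |(-3n - 11)/(6n + 2) + 1/2| < ϵ whenever n > (5/3)/ϵ.
Take M = (5/3)/ϵ. If n > M then |(-3n - 11)/(6n + 2) + 1/2| ≤ (5/3)/n < ϵ.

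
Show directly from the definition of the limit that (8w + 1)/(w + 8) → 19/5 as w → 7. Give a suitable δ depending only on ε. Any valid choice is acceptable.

δ = min(15/2, (25/14)ε)

Let ε > 0 be given. We want δ > 0 with 0 < |w − 7| < δ ⇒ |(8w + 1)/(w + 8) − (19/5)| < ε.
Combining over a common denominator, (8w + 1)/(w + 8) − (19/5) = [(8w + 1)·15 − 57·(w + 8)] / [15·(w + 8)] = 63(w − 7) / (15(w + 8)).
So |(8w + 1)/(w + 8) − (19/5)| = 63|w − 7| / (15·|w + 8|).
Restrict δ ≤ 15/2. Then |w − 7| < 15/2 gives |w + 8| = |(w − 7) + 15| ≥ 15 − 15/2 = 15/2.
Hence |(8w + 1)/(w + 8) − (19/5)| < 63|w − 7|/(15·(15/2)) = (14/25)|w − 7|, which is < ε once |w − 7| < (25/14)ε.
Take δ = min(15/2, (25/14)ε). Then 0 < |w − 7| < δ forces both bounds, so |(8w + 1)/(w + 8) − (19/5)| < ε.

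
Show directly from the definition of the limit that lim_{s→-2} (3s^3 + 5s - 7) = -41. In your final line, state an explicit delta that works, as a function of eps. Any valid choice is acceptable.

Suppose eps > 0. We want delta > 0 such that 0 < |s + 2| < delta implies |(3s^3 + 5s - 7) + 41| < eps.
(3s^3 + 5s - 7) + 41 = 3s^3 + 5s + 34 = (s + 2)(3s^2 - 6s + 17).
So |(3s^3 + 5s - 7) + 41| = |s + 2|·|3s^2 - 6s + 17|.
Assume first that |s + 2| < 2, so |s| < 4. Then |3s^2 - 6s + 17| ≤ 3·4^2 + 6·4 + 17 = 89.
Hence |(3s^3 + 5s - 7) + 41| ≤ 89|s + 2| < eps provided |s + 2| < eps/89.
Take delta = min(2, eps/89). Then 0 < |s + 2| < delta gives both |s + 2| < 2 and |s + 2| < eps/89, so |(3s^3 + 5s - 7) + 41| < eps.

delta = min(2, eps/89)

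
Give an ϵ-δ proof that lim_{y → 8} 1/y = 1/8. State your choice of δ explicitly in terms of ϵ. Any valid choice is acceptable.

δ = min(4, 32ϵ)

Let ϵ > 0 be given. We seek δ > 0 such that 0 < |y − 8| < δ implies |1/y − (1/8)| < ϵ.
|1/y − (1/8)| = |8 − y|/(8·|y|) = |y − 8|/(8|y|).
Restrict δ ≤ 4. Then |y − 8| < 4 gives |y| > 4, so 8|y| > 32.
Then |1/y − (1/8)| < |y − 8|/32, which is < ϵ when |y − 8| < 32ϵ.
Take δ = min(4, 32ϵ). Then 0 < |y − 8| < δ gives both |y − 8| < 4 and |y − 8| < 32ϵ, so |1/y − (1/8)| < ϵ.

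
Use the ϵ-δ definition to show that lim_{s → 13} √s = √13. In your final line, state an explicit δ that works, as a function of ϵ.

δ = min(13, √13·ϵ)

Let ϵ > 0. We want δ > 0 such that 0 < |s − 13| < δ implies |√s − √13| < ϵ.
Rationalise: √s − √13 = (s − 13)/(√s + √13), so |√s − √13| = |s − 13|/(√s + √13).
Restrict δ ≤ 13 so that |s − 13| < 13 forces s > 0, and then √s + √13 > √13.
Hence |√s − √13| < |s − 13|/√13, which is < ϵ once |s − 13| < √13·ϵ.
Take δ = min(13, √13·ϵ). If 0 < |s − 13| < δ then s > 0 and |√s − √13| < |s − 13|/√13 < ϵ.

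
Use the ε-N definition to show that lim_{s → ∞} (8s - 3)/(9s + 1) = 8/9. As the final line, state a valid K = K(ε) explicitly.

K = (35/81)/ε

Let ε > 0. We seek K > 0 such that s > K implies |(8s - 3)/(9s + 1) − (8/9)| < ε.
(8s - 3)/(9s + 1) − (8/9) = (9(8s - 3) − 8(9s + 1)) / (9(9s + 1)) = -35/(9(9s + 1)).
For s > 0 we have 9s + 1 > 9s, so |(8s - 3)/(9s + 1) − (8/9)| = 35/(9(9s + 1)) < 35/(9·9s) = (35/81)/s.
Thus |(8s - 3)/(9s + 1) − (8/9)| < ε whenever s > (35/81)/ε.
Take K = (35/81)/ε. If s > K then |(8s - 3)/(9s + 1) − (8/9)| < (35/81)/s < ε.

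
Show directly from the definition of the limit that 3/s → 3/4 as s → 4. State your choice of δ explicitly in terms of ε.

Fix ε > 0. We seek δ > 0 such that 0 < |s − 4| < δ implies |3/s − (3/4)| < ε.
|3/s − (3/4)| = 3·|4 − s|/(4·|s|) = 3|s − 4|/(4|s|).
Require δ ≤ 2 so that |s| > 4 − 2 = 2, hence 4|s| > 8.
Then |3/s − (3/4)| < 3|s − 4|/8, which is < ε when |s − 4| < (8/3)ε.
Take δ = min(2, (8/3)ε). Then 0 < |s − 4| < δ gives both |s − 4| < 2 and |s − 4| < (8/3)ε, so |3/s − (3/4)| < ε.

δ = min(2, (8/3)ε)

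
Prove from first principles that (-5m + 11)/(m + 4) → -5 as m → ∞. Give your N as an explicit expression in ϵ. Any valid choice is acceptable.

Suppose ϵ > 0. For m ≥ 1, |(-5m + 11)/(m + 4) + 5| = |31|/((m + 4)) = 31/((m + 4)).
Since m + 4 ≥ m for m ≥ 1, this is ≤ 31/(m) = 31/m.
So |(-5m + 11)/(m + 4) + 5| < ϵ whenever m > 31/ϵ.
Take N = 31/ϵ. If m > N then |(-5m + 11)/(m + 4) + 5| ≤ 31/m < ϵ.

N = 31/ϵ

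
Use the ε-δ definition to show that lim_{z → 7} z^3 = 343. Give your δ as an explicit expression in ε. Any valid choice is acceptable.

Let ε > 0. We seek δ > 0 with 0 < |z − 7| < δ ⇒ |z^3 − 343| < ε.
Factor: z^3 − 343 = (z − 7)(z^2 + 7z + 49), so |z^3 − 343| = |z − 7|·|z^2 + 7z + 49|.
Impose δ ≤ 2 so that |z| < 9; then |z^2 + 7z + 49| ≤ 193.
Hence |z^3 − 343| ≤ 193|z − 7|, which is < ε once |z − 7| < ε/193.
Take δ = min(2, ε/193). If 0 < |z − 7| < δ then both bounds hold and |z^3 − 343| ≤ 193|z − 7| < 193·(ε/193) = ε.

δ = min(2, ε/193)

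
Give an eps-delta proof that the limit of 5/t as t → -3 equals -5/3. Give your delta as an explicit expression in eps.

delta = min(3/2, (9/10)eps)

Let eps > 0. We seek delta > 0 such that 0 < |t + 3| < delta implies |5/t + 5/3| < eps.
|5/t + 5/3| = 5·|-3 − t|/(3·|t|) = 5|t + 3|/(3|t|).
Restrict delta ≤ 3/2. Then |t + 3| < 3/2 gives |t| > 3/2, so 3|t| > 9/2.
Then |5/t + 5/3| < 5|t + 3|/(9/2), which is < eps when |t + 3| < (9/10)eps.
Take delta = min(3/2, (9/10)eps). Then 0 < |t + 3| < delta gives both |t + 3| < 3/2 and |t + 3| < (9/10)eps, so |5/t + 5/3| < eps.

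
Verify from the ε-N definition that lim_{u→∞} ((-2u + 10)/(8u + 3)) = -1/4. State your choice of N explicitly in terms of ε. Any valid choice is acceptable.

Suppose ε > 0. We seek N > 0 such that u > N implies |(-2u + 10)/(8u + 3) + 1/4| < ε.
(-2u + 10)/(8u + 3) + 1/4 = (8(-2u + 10) − (-2)(8u + 3)) / (8(8u + 3)) = 86/(8(8u + 3)).
For u > 0 we have 8u + 3 > 8u, so |(-2u + 10)/(8u + 3) + 1/4| = 86/(8(8u + 3)) < 86/(8·8u) = (43/32)/u.
Thus |(-2u + 10)/(8u + 3) + 1/4| < ε whenever u > (43/32)/ε.
Take N = (43/32)/ε. If u > N then |(-2u + 10)/(8u + 3) + 1/4| < (43/32)/u < ε.

N = (43/32)/ε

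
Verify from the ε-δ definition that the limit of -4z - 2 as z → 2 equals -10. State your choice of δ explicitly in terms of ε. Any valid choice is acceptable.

δ = ε/4

Suppose ε > 0. We need δ > 0 so that 0 < |z − 2| < δ implies |(-4z - 2) + 10| < ε.
|(-4z - 2) + 10| = |-4z + 8| = 4|z − 2|.
So 4|z − 2| < ε exactly when |z − 2| < ε/4.
Choosing δ = ε/4 gives |(-4z - 2) + 10| = 4|z − 2| < ε whenever |z − 2| < δ.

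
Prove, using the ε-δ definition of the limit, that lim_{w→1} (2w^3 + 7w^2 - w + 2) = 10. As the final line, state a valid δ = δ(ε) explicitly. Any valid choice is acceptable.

δ = min(1, ε/34)

Fix ε > 0. We want δ > 0 such that 0 < |w − 1| < δ implies |(2w^3 + 7w^2 - w + 2) − 10| < ε.
(2w^3 + 7w^2 - w + 2) − 10 = 2w^3 + 7w^2 - w - 8 = (w − 1)(2w^2 + 9w + 8).
So |(2w^3 + 7w^2 - w + 2) − 10| = |w − 1|·|2w^2 + 9w + 8|.
Assume first that |w − 1| < 1, so |w| < 2. Then |2w^2 + 9w + 8| ≤ 2·2^2 + 9·2 + 8 = 34.
Hence |(2w^3 + 7w^2 - w + 2) − 10| ≤ 34|w − 1| < ε provided |w − 1| < ε/34.
Take δ = min(1, ε/34). Then 0 < |w − 1| < δ gives both |w − 1| < 1 and |w − 1| < ε/34, so |(2w^3 + 7w^2 - w + 2) − 10| < ε.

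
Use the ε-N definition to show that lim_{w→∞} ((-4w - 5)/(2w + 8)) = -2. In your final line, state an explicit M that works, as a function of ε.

M = (11/2)/ε

Let ε > 0 be given. We seek M > 0 such that w > M implies |(-4w - 5)/(2w + 8) + 2| < ε.
(-4w - 5)/(2w + 8) + 2 = (2(-4w - 5) − (-4)(2w + 8)) / (2(2w + 8)) = 22/(2(2w + 8)).
For w > 0 we have 2w + 8 > 2w, so |(-4w - 5)/(2w + 8) + 2| = 22/(2(2w + 8)) < 22/(2·2w) = (11/2)/w.
Thus |(-4w - 5)/(2w + 8) + 2| < ε whenever w > (11/2)/ε.
Take M = (11/2)/ε. If w > M then |(-4w - 5)/(2w + 8) + 2| < (11/2)/w < ε.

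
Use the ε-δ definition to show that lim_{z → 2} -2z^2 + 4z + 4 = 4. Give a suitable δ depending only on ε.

δ = min(2, ε/8)

Fix ε > 0. We want δ > 0 such that 0 < |z − 2| < δ implies |(-2z^2 + 4z + 4) − 4| < ε.
(-2z^2 + 4z + 4) − 4 = -2z^2 + 4z = (z − 2)(-2z).
So |(-2z^2 + 4z + 4) − 4| = |z − 2|·|-2z|.
Assume first that |z − 2| < 2, so |z| < 4. Then |-2z| ≤ 2·4 = 8.
Hence |(-2z^2 + 4z + 4) − 4| ≤ 8|z − 2| < ε provided |z − 2| < ε/8.
Take δ = min(2, ε/8). Then 0 < |z − 2| < δ gives both |z − 2| < 2 and |z − 2| < ε/8, so |(-2z^2 + 4z + 4) − 4| < ε.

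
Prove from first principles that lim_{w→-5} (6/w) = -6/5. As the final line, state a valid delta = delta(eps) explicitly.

delta = min(5/2, (25/12)eps)

Let eps > 0. We seek delta > 0 such that 0 < |w + 5| < delta implies |6/w + 6/5| < eps.
|6/w + 6/5| = 6·|-5 − w|/(5·|w|) = 6|w + 5|/(5|w|).
Require delta ≤ 5/2 so that |w| > 5 − 5/2 = 5/2, hence 5|w| > 25/2.
Then |6/w + 6/5| < 6|w + 5|/(25/2), which is < eps when |w + 5| < (25/12)eps.
Take delta = min(5/2, (25/12)eps). Then 0 < |w + 5| < delta gives both |w + 5| < 5/2 and |w + 5| < (25/12)eps, so |6/w + 6/5| < eps.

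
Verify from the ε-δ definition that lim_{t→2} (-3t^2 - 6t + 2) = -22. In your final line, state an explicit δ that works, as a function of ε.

δ = min(1, ε/21)

Suppose ε > 0. We want δ > 0 such that 0 < |t − 2| < δ implies |(-3t^2 - 6t + 2) + 22| < ε.
(-3t^2 - 6t + 2) + 22 = -3t^2 - 6t + 24 = (t − 2)(-3t - 12).
So |(-3t^2 - 6t + 2) + 22| = |t − 2|·|-3t - 12|.
Require δ ≤ 1. Then |t − 2| < 1 gives |t| < 3, and by the triangle inequality |-3t - 12| ≤ 3·3 + 12 = 21.
Hence |(-3t^2 - 6t + 2) + 22| ≤ 21|t − 2| < ε provided |t − 2| < ε/21.
Take δ = min(1, ε/21). Then 0 < |t − 2| < δ gives both |t − 2| < 1 and |t − 2| < ε/21, so |(-3t^2 - 6t + 2) + 22| < ε.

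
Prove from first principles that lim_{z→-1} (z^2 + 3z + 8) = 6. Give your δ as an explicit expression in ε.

Let ε > 0 be given. We want δ > 0 such that 0 < |z + 1| < δ implies |(z^2 + 3z + 8) − 6| < ε.
(z^2 + 3z + 8) − 6 = z^2 + 3z + 2 = (z + 1)(z + 2).
So |(z^2 + 3z + 8) − 6| = |z + 1|·|z + 2|.
Assume first that |z + 1| < 2, so |z| < 3. Then |z + 2| ≤ 3 + 2 = 5.
Hence |(z^2 + 3z + 8) − 6| ≤ 5|z + 1| < ε provided |z + 1| < ε/5.
Take δ = min(2, ε/5). Then 0 < |z + 1| < δ gives both |z + 1| < 2 and |z + 1| < ε/5, so |(z^2 + 3z + 8) − 6| < ε.

δ = min(2, ε/5)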